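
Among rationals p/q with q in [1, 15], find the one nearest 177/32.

83/15

Expand x = 177/32 as a continued fraction with the Euclidean algorithm:
  177 = 5*32 + 17, so a_0 = 5.
  32 = 1*17 + 15, so a_1 = 1.
  17 = 1*15 + 2, so a_2 = 1.
  15 = 7*2 + 1, so a_3 = 7.
  2 = 2*1 + 0, so a_4 = 2.
so x = [5; 1, 1, 7, 2].
Convergents (p_i = a_i*p_{i-1} + p_{i-2}, q_i = a_i*q_{i-1} + q_{i-2} with p_{-2}=0, p_{-1}=1, q_{-2}=1, q_{-1}=0), until the denominator exceeds 15:
  i=0: a_0=5, p_0 = 5*1 + 0 = 5, q_0 = 5*0 + 1 = 1.
  i=1: a_1=1, p_1 = 1*5 + 1 = 6, q_1 = 1*1 + 0 = 1.
  i=2: a_2=1, p_2 = 1*6 + 5 = 11, q_2 = 1*1 + 1 = 2.
  i=3: a_3=7, p_3 = 7*11 + 6 = 83, q_3 = 7*2 + 1 = 15.
  i=4: a_4=2, p_4 = 2*83 + 11 = 177, q_4 = 2*15 + 2 = 32.
q_4 = 32 > 15, so the last convergent with denominator <= 15 is p_3/q_3 = 83/15.
The closest fraction with denominator <= 15 is either p_3/q_3 or the intermediate fraction (k*p_3 + p_2)/(k*q_3 + q_2) with the largest k >= 1 whose denominator stays <= 15; these approach x as k grows, and every other convergent or intermediate fraction in range is farther away.
Largest k: floor((15 - q_2)/q_3) = floor((15 - 2)/15) = 0.
Since k = 0, no intermediate fraction beyond p_3/q_3 has denominator <= 15, so the convergent 83/15 is the closest (its error is |177*15 - 83*32|/(32*15) = 1/480).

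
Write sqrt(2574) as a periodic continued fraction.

[50; (1, 2, 1, 3, 3, 4, 3, 3, 1, 2, 1, 100)]

Write x_i = (sqrt(2574) + m_i)/d_i with (m_0, d_0) = (0, 1). a_0 = floor(sqrt(2574)) = 50, since 50^2 = 2500 <= 2574 < 2601 = 51^2.
Iterate m_{i+1} = d_i*a_i - m_i, d_{i+1} = (2574 - m_{i+1}^2)/d_i, a_{i+1} = floor((a_0 + m_{i+1})/d_{i+1}):
  m_1 = 1*50 - 0 = 50, d_1 = (2574 - 50^2)/1 = 74/1 = 74, a_1 = floor((50 + 50)/74) = 1.
  m_2 = 74*1 - 50 = 24, d_2 = (2574 - 24^2)/74 = 1998/74 = 27, a_2 = floor((50 + 24)/27) = 2.
  m_3 = 27*2 - 24 = 30, d_3 = (2574 - 30^2)/27 = 1674/27 = 62, a_3 = floor((50 + 30)/62) = 1.
  m_4 = 62*1 - 30 = 32, d_4 = (2574 - 32^2)/62 = 1550/62 = 25, a_4 = floor((50 + 32)/25) = 3.
  m_5 = 25*3 - 32 = 43, d_5 = (2574 - 43^2)/25 = 725/25 = 29, a_5 = floor((50 + 43)/29) = 3.
  m_6 = 29*3 - 43 = 44, d_6 = (2574 - 44^2)/29 = 638/29 = 22, a_6 = floor((50 + 44)/22) = 4.
  m_7 = 22*4 - 44 = 44, d_7 = (2574 - 44^2)/22 = 638/22 = 29, a_7 = floor((50 + 44)/29) = 3.
  m_8 = 29*3 - 44 = 43, d_8 = (2574 - 43^2)/29 = 725/29 = 25, a_8 = floor((50 + 43)/25) = 3.
  m_9 = 25*3 - 43 = 32, d_9 = (2574 - 32^2)/25 = 1550/25 = 62, a_9 = floor((50 + 32)/62) = 1.
  m_10 = 62*1 - 32 = 30, d_10 = (2574 - 30^2)/62 = 1674/62 = 27, a_10 = floor((50 + 30)/27) = 2.
  m_11 = 27*2 - 30 = 24, d_11 = (2574 - 24^2)/27 = 1998/27 = 74, a_11 = floor((50 + 24)/74) = 1.
  m_12 = 74*1 - 24 = 50, d_12 = (2574 - 50^2)/74 = 74/74 = 1, a_12 = floor((50 + 50)/1) = 100.
  m_13 = 1*100 - 50 = 50, d_13 = (2574 - 50^2)/1 = 74/1 = 74: (m_13, d_13) = (m_1, d_1) = (50, 74), so from here the quotients repeat a_1, ..., a_12; the period length is 12.
Hence the expansion of sqrt(2574) is a_0 = 50 followed by the repeating block 1, 2, 1, 3, 3, 4, 3, 3, 1, 2, 1, 100 (period 12).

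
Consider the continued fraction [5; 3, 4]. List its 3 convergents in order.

5/1, 16/3, 69/13

Using the convergent recurrence p_i = a_i*p_{i-1} + p_{i-2}, q_i = a_i*q_{i-1} + q_{i-2} with p_{-2}=0, p_{-1}=1, q_{-2}=1, q_{-1}=0:
  i=0: a_0=5, p_0 = 5*1 + 0 = 5, q_0 = 5*0 + 1 = 1.
  i=1: a_1=3, p_1 = 3*5 + 1 = 16, q_1 = 3*1 + 0 = 3.
  i=2: a_2=4, p_2 = 4*16 + 5 = 69, q_2 = 4*3 + 1 = 13.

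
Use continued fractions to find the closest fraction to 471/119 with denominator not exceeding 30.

95/24

Expand x = 471/119 as a continued fraction with the Euclidean algorithm:
  471 = 3*119 + 114, so a_0 = 3.
  119 = 1*114 + 5, so a_1 = 1.
  114 = 22*5 + 4, so a_2 = 22.
  5 = 1*4 + 1, so a_3 = 1.
  4 = 4*1 + 0, so a_4 = 4.
so x = [3; 1, 22, 1, 4].
Convergents (p_i = a_i*p_{i-1} + p_{i-2}, q_i = a_i*q_{i-1} + q_{i-2} with p_{-2}=0, p_{-1}=1, q_{-2}=1, q_{-1}=0), until the denominator exceeds 30:
  i=0: a_0=3, p_0 = 3*1 + 0 = 3, q_0 = 3*0 + 1 = 1.
  i=1: a_1=1, p_1 = 1*3 + 1 = 4, q_1 = 1*1 + 0 = 1.
  i=2: a_2=22, p_2 = 22*4 + 3 = 91, q_2 = 22*1 + 1 = 23.
  i=3: a_3=1, p_3 = 1*91 + 4 = 95, q_3 = 1*23 + 1 = 24.
  i=4: a_4=4, p_4 = 4*95 + 91 = 471, q_4 = 4*24 + 23 = 119.
q_4 = 119 > 30, so the last convergent with denominator <= 30 is p_3/q_3 = 95/24.
The closest fraction with denominator <= 30 is either p_3/q_3 or the intermediate fraction (k*p_3 + p_2)/(k*q_3 + q_2) with the largest k >= 1 whose denominator stays <= 30; these approach x as k grows, and every other convergent or intermediate fraction in range is farther away.
Largest k: floor((30 - q_2)/q_3) = floor((30 - 23)/24) = 0.
Since k = 0, no intermediate fraction beyond p_3/q_3 has denominator <= 30, so the convergent 95/24 is the closest (its error is |471*24 - 95*119|/(119*24) = 1/2856).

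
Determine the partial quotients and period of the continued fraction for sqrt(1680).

[40; (1, 80)]

Write x_i = (sqrt(1680) + m_i)/d_i with (m_0, d_0) = (0, 1). a_0 = floor(sqrt(1680)) = 40, since 40^2 = 1600 <= 1680 < 1681 = 41^2.
Iterate m_{i+1} = d_i*a_i - m_i, d_{i+1} = (1680 - m_{i+1}^2)/d_i, a_{i+1} = floor((a_0 + m_{i+1})/d_{i+1}):
  m_1 = 1*40 - 0 = 40, d_1 = (1680 - 40^2)/1 = 80/1 = 80, a_1 = floor((40 + 40)/80) = 1.
  m_2 = 80*1 - 40 = 40, d_2 = (1680 - 40^2)/80 = 80/80 = 1, a_2 = floor((40 + 40)/1) = 80.
  m_3 = 1*80 - 40 = 40, d_3 = (1680 - 40^2)/1 = 80/1 = 80: (m_3, d_3) = (m_1, d_1) = (40, 80), so from here the quotients repeat a_1, a_2; the period length is 2.
Hence the expansion of sqrt(1680) is a_0 = 40 followed by the repeating block 1, 80 (period 2).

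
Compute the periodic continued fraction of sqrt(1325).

[36; (2, 2, 72)]

Write x_i = (sqrt(1325) + m_i)/d_i with (m_0, d_0) = (0, 1). a_0 = floor(sqrt(1325)) = 36, since 36^2 = 1296 <= 1325 < 1369 = 37^2.
Iterate m_{i+1} = d_i*a_i - m_i, d_{i+1} = (1325 - m_{i+1}^2)/d_i, a_{i+1} = floor((a_0 + m_{i+1})/d_{i+1}):
  m_1 = 1*36 - 0 = 36, d_1 = (1325 - 36^2)/1 = 29/1 = 29, a_1 = floor((36 + 36)/29) = 2.
  m_2 = 29*2 - 36 = 22, d_2 = (1325 - 22^2)/29 = 841/29 = 29, a_2 = floor((36 + 22)/29) = 2.
  m_3 = 29*2 - 22 = 36, d_3 = (1325 - 36^2)/29 = 29/29 = 1, a_3 = floor((36 + 36)/1) = 72.
  m_4 = 1*72 - 36 = 36, d_4 = (1325 - 36^2)/1 = 29/1 = 29: (m_4, d_4) = (m_1, d_1) = (36, 29), so from here the quotients repeat a_1, ..., a_3; the period length is 3.
Hence the expansion of sqrt(1325) is a_0 = 36 followed by the repeating block 2, 2, 72 (period 3).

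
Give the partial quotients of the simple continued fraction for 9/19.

[0; 2, 9]

Run the Euclidean algorithm on 9 and 19; the successive quotients are the partial quotients a_0, a_1, ... (each step inverts the fractional part left over by the previous one):
  9 = 0*19 + 9, so a_0 = 0.
  19 = 2*9 + 1, so a_1 = 2.
  9 = 9*1 + 0, so a_2 = 9.
The remainder reaches 0 after 3 divisions, so the expansion has 3 partial quotients, read off in order.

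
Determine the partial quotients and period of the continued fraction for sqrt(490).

Write x_i = (sqrt(490) + m_i)/d_i with (m_0, d_0) = (0, 1). a_0 = floor(sqrt(490)) = 22, since 22^2 = 484 <= 490 < 529 = 23^2.
Iterate m_{i+1} = d_i*a_i - m_i, d_{i+1} = (490 - m_{i+1}^2)/d_i, a_{i+1} = floor((a_0 + m_{i+1})/d_{i+1}):
  m_1 = 1*22 - 0 = 22, d_1 = (490 - 22^2)/1 = 6/1 = 6, a_1 = floor((22 + 22)/6) = 7.
  m_2 = 6*7 - 22 = 20, d_2 = (490 - 20^2)/6 = 90/6 = 15, a_2 = floor((22 + 20)/15) = 2.
  m_3 = 15*2 - 20 = 10, d_3 = (490 - 10^2)/15 = 390/15 = 26, a_3 = floor((22 + 10)/26) = 1.
  m_4 = 26*1 - 10 = 16, d_4 = (490 - 16^2)/26 = 234/26 = 9, a_4 = floor((22 + 16)/9) = 4.
  m_5 = 9*4 - 16 = 20, d_5 = (490 - 20^2)/9 = 90/9 = 10, a_5 = floor((22 + 20)/10) = 4.
  m_6 = 10*4 - 20 = 20, d_6 = (490 - 20^2)/10 = 90/10 = 9, a_6 = floor((22 + 20)/9) = 4.
  m_7 = 9*4 - 20 = 16, d_7 = (490 - 16^2)/9 = 234/9 = 26, a_7 = floor((22 + 16)/26) = 1.
  m_8 = 26*1 - 16 = 10, d_8 = (490 - 10^2)/26 = 390/26 = 15, a_8 = floor((22 + 10)/15) = 2.
  m_9 = 15*2 - 10 = 20, d_9 = (490 - 20^2)/15 = 90/15 = 6, a_9 = floor((22 + 20)/6) = 7.
  m_10 = 6*7 - 20 = 22, d_10 = (490 - 22^2)/6 = 6/6 = 1, a_10 = floor((22 + 22)/1) = 44.
  m_11 = 1*44 - 22 = 22, d_11 = (490 - 22^2)/1 = 6/1 = 6: (m_11, d_11) = (m_1, d_1) = (22, 6), so from here the quotients repeat a_1, ..., a_10; the period length is 10.
Hence the expansion of sqrt(490) is a_0 = 22 followed by the repeating block 7, 2, 1, 4, 4, 4, 1, 2, 7, 44 (period 10).

[22; (7, 2, 1, 4, 4, 4, 1, 2, 7, 44)]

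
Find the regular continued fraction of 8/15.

Run the Euclidean algorithm on 8 and 15; the successive quotients are the partial quotients a_0, a_1, ... (each step inverts the fractional part left over by the previous one):
  8 = 0*15 + 8, so a_0 = 0.
  15 = 1*8 + 7, so a_1 = 1.
  8 = 1*7 + 1, so a_2 = 1.
  7 = 7*1 + 0, so a_3 = 7.
The remainder reaches 0 after 4 divisions, so the expansion has 4 partial quotients, read off in order.

[0; 1, 1, 7]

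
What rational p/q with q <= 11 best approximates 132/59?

9/4

Expand x = 132/59 as a continued fraction with the Euclidean algorithm:
  132 = 2*59 + 14, so a_0 = 2.
  59 = 4*14 + 3, so a_1 = 4.
  14 = 4*3 + 2, so a_2 = 4.
  3 = 1*2 + 1, so a_3 = 1.
  2 = 2*1 + 0, so a_4 = 2.
so x = [2; 4, 4, 1, 2].
Convergents (p_i = a_i*p_{i-1} + p_{i-2}, q_i = a_i*q_{i-1} + q_{i-2} with p_{-2}=0, p_{-1}=1, q_{-2}=1, q_{-1}=0), until the denominator exceeds 11:
  i=0: a_0=2, p_0 = 2*1 + 0 = 2, q_0 = 2*0 + 1 = 1.
  i=1: a_1=4, p_1 = 4*2 + 1 = 9, q_1 = 4*1 + 0 = 4.
  i=2: a_2=4, p_2 = 4*9 + 2 = 38, q_2 = 4*4 + 1 = 17.
q_2 = 17 > 11, so the last convergent with denominator <= 11 is p_1/q_1 = 9/4.
The closest fraction with denominator <= 11 is either p_1/q_1 or the intermediate fraction (k*p_1 + p_0)/(k*q_1 + q_0) with the largest k >= 1 whose denominator stays <= 11; these approach x as k grows, and every other convergent or intermediate fraction in range is farther away.
Largest k: floor((11 - q_0)/q_1) = floor((11 - 1)/4) = 2.
That gives (2*9 + 2)/(2*4 + 1) = 20/9.
Compare the errors: |x - 9/4| = |132*4 - 9*59|/(59*4) = 3/236, and |x - 20/9| = |132*9 - 20*59|/(59*9) = 8/531.
Cross-multiplying, 3*531 = 1593 < 1888 = 8*236, so 3/236 is smaller: the convergent 9/4 is closer to x than 20/9.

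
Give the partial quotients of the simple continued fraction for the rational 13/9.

Run the Euclidean algorithm on 13 and 9; the successive quotients are the partial quotients a_0, a_1, ... (each step inverts the fractional part left over by the previous one):
  13 = 1*9 + 4, so a_0 = 1.
  9 = 2*4 + 1, so a_1 = 2.
  4 = 4*1 + 0, so a_2 = 4.
The remainder reaches 0 after 3 divisions, so the expansion has 3 partial quotients, read off in order.

[1; 2, 4]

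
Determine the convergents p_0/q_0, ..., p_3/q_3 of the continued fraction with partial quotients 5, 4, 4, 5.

Using the convergent recurrence p_i = a_i*p_{i-1} + p_{i-2}, q_i = a_i*q_{i-1} + q_{i-2} with p_{-2}=0, p_{-1}=1, q_{-2}=1, q_{-1}=0:
  i=0: a_0=5, p_0 = 5*1 + 0 = 5, q_0 = 5*0 + 1 = 1.
  i=1: a_1=4, p_1 = 4*5 + 1 = 21, q_1 = 4*1 + 0 = 4.
  i=2: a_2=4, p_2 = 4*21 + 5 = 89, q_2 = 4*4 + 1 = 17.
  i=3: a_3=5, p_3 = 5*89 + 21 = 466, q_3 = 5*17 + 4 = 89.

5/1, 21/4, 89/17, 466/89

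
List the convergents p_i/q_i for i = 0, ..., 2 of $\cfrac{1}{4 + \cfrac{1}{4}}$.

Using the convergent recurrence p_i = a_i*p_{i-1} + p_{i-2}, q_i = a_i*q_{i-1} + q_{i-2} with p_{-2}=0, p_{-1}=1, q_{-2}=1, q_{-1}=0:
  i=0: a_0=0, p_0 = 0*1 + 0 = 0, q_0 = 0*0 + 1 = 1.
  i=1: a_1=4, p_1 = 4*0 + 1 = 1, q_1 = 4*1 + 0 = 4.
  i=2: a_2=4, p_2 = 4*1 + 0 = 4, q_2 = 4*4 + 1 = 17.

0/1, 1/4, 4/17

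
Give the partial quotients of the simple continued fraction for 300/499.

[0; 1, 1, 1, 1, 32, 1, 2]

Run the Euclidean algorithm on 300 and 499; the successive quotients are the partial quotients a_0, a_1, ... (each step inverts the fractional part left over by the previous one):
  300 = 0*499 + 300, so a_0 = 0.
  499 = 1*300 + 199, so a_1 = 1.
  300 = 1*199 + 101, so a_2 = 1.
  199 = 1*101 + 98, so a_3 = 1.
  101 = 1*98 + 3, so a_4 = 1.
  98 = 32*3 + 2, so a_5 = 32.
  3 = 1*2 + 1, so a_6 = 1.
  2 = 2*1 + 0, so a_7 = 2.
The remainder reaches 0 after 8 divisions, so the expansion has 8 partial quotients, read off in order.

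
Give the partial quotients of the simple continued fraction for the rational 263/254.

Run the Euclidean algorithm on 263 and 254; the successive quotients are the partial quotients a_0, a_1, ... (each step inverts the fractional part left over by the previous one):
  263 = 1*254 + 9, so a_0 = 1.
  254 = 28*9 + 2, so a_1 = 28.
  9 = 4*2 + 1, so a_2 = 4.
  2 = 2*1 + 0, so a_3 = 2.
The remainder reaches 0 after 4 divisions, so the expansion has 4 partial quotients, read off in order.

[1; 28, 4, 2]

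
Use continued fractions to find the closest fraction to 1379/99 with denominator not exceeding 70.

794/57

Expand x = 1379/99 as a continued fraction with the Euclidean algorithm:
  1379 = 13*99 + 92, so a_0 = 13.
  99 = 1*92 + 7, so a_1 = 1.
  92 = 13*7 + 1, so a_2 = 13.
  7 = 7*1 + 0, so a_3 = 7.
so x = [13; 1, 13, 7].
Convergents (p_i = a_i*p_{i-1} + p_{i-2}, q_i = a_i*q_{i-1} + q_{i-2} with p_{-2}=0, p_{-1}=1, q_{-2}=1, q_{-1}=0), until the denominator exceeds 70:
  i=0: a_0=13, p_0 = 13*1 + 0 = 13, q_0 = 13*0 + 1 = 1.
  i=1: a_1=1, p_1 = 1*13 + 1 = 14, q_1 = 1*1 + 0 = 1.
  i=2: a_2=13, p_2 = 13*14 + 13 = 195, q_2 = 13*1 + 1 = 14.
  i=3: a_3=7, p_3 = 7*195 + 14 = 1379, q_3 = 7*14 + 1 = 99.
q_3 = 99 > 70, so the last convergent with denominator <= 70 is p_2/q_2 = 195/14.
The closest fraction with denominator <= 70 is either p_2/q_2 or the intermediate fraction (k*p_2 + p_1)/(k*q_2 + q_1) with the largest k >= 1 whose denominator stays <= 70; these approach x as k grows, and every other convergent or intermediate fraction in range is farther away.
Largest k: floor((70 - q_1)/q_2) = floor((70 - 1)/14) = 4.
That gives (4*195 + 14)/(4*14 + 1) = 794/57.
Compare the errors: |x - 195/14| = |1379*14 - 195*99|/(99*14) = 1/1386, and |x - 794/57| = |1379*57 - 794*99|/(99*57) = 3/5643.
Cross-multiplying, 3*1386 = 4158 < 5643 = 1*5643, so 3/5643 is smaller: the intermediate fraction 794/57 is closer to x than 195/14.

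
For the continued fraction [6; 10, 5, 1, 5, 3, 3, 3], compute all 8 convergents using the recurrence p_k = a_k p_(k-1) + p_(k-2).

Using the convergent recurrence p_i = a_i*p_{i-1} + p_{i-2}, q_i = a_i*q_{i-1} + q_{i-2} with p_{-2}=0, p_{-1}=1, q_{-2}=1, q_{-1}=0:
  i=0: a_0=6, p_0 = 6*1 + 0 = 6, q_0 = 6*0 + 1 = 1.
  i=1: a_1=10, p_1 = 10*6 + 1 = 61, q_1 = 10*1 + 0 = 10.
  i=2: a_2=5, p_2 = 5*61 + 6 = 311, q_2 = 5*10 + 1 = 51.
  i=3: a_3=1, p_3 = 1*311 + 61 = 372, q_3 = 1*51 + 10 = 61.
  i=4: a_4=5, p_4 = 5*372 + 311 = 2171, q_4 = 5*61 + 51 = 356.
  i=5: a_5=3, p_5 = 3*2171 + 372 = 6885, q_5 = 3*356 + 61 = 1129.
  i=6: a_6=3, p_6 = 3*6885 + 2171 = 22826, q_6 = 3*1129 + 356 = 3743.
  i=7: a_7=3, p_7 = 3*22826 + 6885 = 75363, q_7 = 3*3743 + 1129 = 12358.

6/1, 61/10, 311/51, 372/61, 2171/356, 6885/1129, 22826/3743, 75363/12358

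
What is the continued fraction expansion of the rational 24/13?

Run the Euclidean algorithm on 24 and 13; the successive quotients are the partial quotients a_0, a_1, ... (each step inverts the fractional part left over by the previous one):
  24 = 1*13 + 11, so a_0 = 1.
  13 = 1*11 + 2, so a_1 = 1.
  11 = 5*2 + 1, so a_2 = 5.
  2 = 2*1 + 0, so a_3 = 2.
The remainder reaches 0 after 4 divisions, so the expansion has 4 partial quotients, read off in order.

[1; 1, 5, 2]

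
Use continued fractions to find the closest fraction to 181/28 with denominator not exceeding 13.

Expand x = 181/28 as a continued fraction with the Euclidean algorithm:
  181 = 6*28 + 13, so a_0 = 6.
  28 = 2*13 + 2, so a_1 = 2.
  13 = 6*2 + 1, so a_2 = 6.
  2 = 2*1 + 0, so a_3 = 2.
so x = [6; 2, 6, 2].
Convergents (p_i = a_i*p_{i-1} + p_{i-2}, q_i = a_i*q_{i-1} + q_{i-2} with p_{-2}=0, p_{-1}=1, q_{-2}=1, q_{-1}=0), until the denominator exceeds 13:
  i=0: a_0=6, p_0 = 6*1 + 0 = 6, q_0 = 6*0 + 1 = 1.
  i=1: a_1=2, p_1 = 2*6 + 1 = 13, q_1 = 2*1 + 0 = 2.
  i=2: a_2=6, p_2 = 6*13 + 6 = 84, q_2 = 6*2 + 1 = 13.
  i=3: a_3=2, p_3 = 2*84 + 13 = 181, q_3 = 2*13 + 2 = 28.
q_3 = 28 > 13, so the last convergent with denominator <= 13 is p_2/q_2 = 84/13.
The closest fraction with denominator <= 13 is either p_2/q_2 or the intermediate fraction (k*p_2 + p_1)/(k*q_2 + q_1) with the largest k >= 1 whose denominator stays <= 13; these approach x as k grows, and every other convergent or intermediate fraction in range is farther away.
Largest k: floor((13 - q_1)/q_2) = floor((13 - 2)/13) = 0.
Since k = 0, no intermediate fraction beyond p_2/q_2 has denominator <= 13, so the convergent 84/13 is the closest (its error is |181*13 - 84*28|/(28*13) = 1/364).

84/13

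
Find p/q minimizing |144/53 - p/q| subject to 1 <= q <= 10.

19/7

Expand x = 144/53 as a continued fraction with the Euclidean algorithm:
  144 = 2*53 + 38, so a_0 = 2.
  53 = 1*38 + 15, so a_1 = 1.
  38 = 2*15 + 8, so a_2 = 2.
  15 = 1*8 + 7, so a_3 = 1.
  8 = 1*7 + 1, so a_4 = 1.
  7 = 7*1 + 0, so a_5 = 7.
so x = [2; 1, 2, 1, 1, 7].
Convergents (p_i = a_i*p_{i-1} + p_{i-2}, q_i = a_i*q_{i-1} + q_{i-2} with p_{-2}=0, p_{-1}=1, q_{-2}=1, q_{-1}=0), until the denominator exceeds 10:
  i=0: a_0=2, p_0 = 2*1 + 0 = 2, q_0 = 2*0 + 1 = 1.
  i=1: a_1=1, p_1 = 1*2 + 1 = 3, q_1 = 1*1 + 0 = 1.
  i=2: a_2=2, p_2 = 2*3 + 2 = 8, q_2 = 2*1 + 1 = 3.
  i=3: a_3=1, p_3 = 1*8 + 3 = 11, q_3 = 1*3 + 1 = 4.
  i=4: a_4=1, p_4 = 1*11 + 8 = 19, q_4 = 1*4 + 3 = 7.
  i=5: a_5=7, p_5 = 7*19 + 11 = 144, q_5 = 7*7 + 4 = 53.
q_5 = 53 > 10, so the last convergent with denominator <= 10 is p_4/q_4 = 19/7.
The closest fraction with denominator <= 10 is either p_4/q_4 or the intermediate fraction (k*p_4 + p_3)/(k*q_4 + q_3) with the largest k >= 1 whose denominator stays <= 10; these approach x as k grows, and every other convergent or intermediate fraction in range is farther away.
Largest k: floor((10 - q_3)/q_4) = floor((10 - 4)/7) = 0.
Since k = 0, no intermediate fraction beyond p_4/q_4 has denominator <= 10, so the convergent 19/7 is the closest (its error is |144*7 - 19*53|/(53*7) = 1/371).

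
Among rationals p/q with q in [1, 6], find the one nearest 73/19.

Expand x = 73/19 as a continued fraction with the Euclidean algorithm:
  73 = 3*19 + 16, so a_0 = 3.
  19 = 1*16 + 3, so a_1 = 1.
  16 = 5*3 + 1, so a_2 = 5.
  3 = 3*1 + 0, so a_3 = 3.
so x = [3; 1, 5, 3].
Convergents (p_i = a_i*p_{i-1} + p_{i-2}, q_i = a_i*q_{i-1} + q_{i-2} with p_{-2}=0, p_{-1}=1, q_{-2}=1, q_{-1}=0), until the denominator exceeds 6:
  i=0: a_0=3, p_0 = 3*1 + 0 = 3, q_0 = 3*0 + 1 = 1.
  i=1: a_1=1, p_1 = 1*3 + 1 = 4, q_1 = 1*1 + 0 = 1.
  i=2: a_2=5, p_2 = 5*4 + 3 = 23, q_2 = 5*1 + 1 = 6.
  i=3: a_3=3, p_3 = 3*23 + 4 = 73, q_3 = 3*6 + 1 = 19.
q_3 = 19 > 6, so the last convergent with denominator <= 6 is p_2/q_2 = 23/6.
The closest fraction with denominator <= 6 is either p_2/q_2 or the intermediate fraction (k*p_2 + p_1)/(k*q_2 + q_1) with the largest k >= 1 whose denominator stays <= 6; these approach x as k grows, and every other convergent or intermediate fraction in range is farther away.
Largest k: floor((6 - q_1)/q_2) = floor((6 - 1)/6) = 0.
Since k = 0, no intermediate fraction beyond p_2/q_2 has denominator <= 6, so the convergent 23/6 is the closest (its error is |73*6 - 23*19|/(19*6) = 1/114).

23/6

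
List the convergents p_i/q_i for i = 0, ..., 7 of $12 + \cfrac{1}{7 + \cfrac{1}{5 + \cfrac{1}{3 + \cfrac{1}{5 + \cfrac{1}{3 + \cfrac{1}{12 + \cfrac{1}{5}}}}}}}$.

12/1, 85/7, 437/36, 1396/115, 7417/611, 23647/1948, 291181/23987, 1479552/121883

Using the convergent recurrence p_i = a_i*p_{i-1} + p_{i-2}, q_i = a_i*q_{i-1} + q_{i-2} with p_{-2}=0, p_{-1}=1, q_{-2}=1, q_{-1}=0:
  i=0: a_0=12, p_0 = 12*1 + 0 = 12, q_0 = 12*0 + 1 = 1.
  i=1: a_1=7, p_1 = 7*12 + 1 = 85, q_1 = 7*1 + 0 = 7.
  i=2: a_2=5, p_2 = 5*85 + 12 = 437, q_2 = 5*7 + 1 = 36.
  i=3: a_3=3, p_3 = 3*437 + 85 = 1396, q_3 = 3*36 + 7 = 115.
  i=4: a_4=5, p_4 = 5*1396 + 437 = 7417, q_4 = 5*115 + 36 = 611.
  i=5: a_5=3, p_5 = 3*7417 + 1396 = 23647, q_5 = 3*611 + 115 = 1948.
  i=6: a_6=12, p_6 = 12*23647 + 7417 = 291181, q_6 = 12*1948 + 611 = 23987.
  i=7: a_7=5, p_7 = 5*291181 + 23647 = 1479552, q_7 = 5*23987 + 1948 = 121883.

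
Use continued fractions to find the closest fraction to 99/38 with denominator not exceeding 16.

Expand x = 99/38 as a continued fraction with the Euclidean algorithm:
  99 = 2*38 + 23, so a_0 = 2.
  38 = 1*23 + 15, so a_1 = 1.
  23 = 1*15 + 8, so a_2 = 1.
  15 = 1*8 + 7, so a_3 = 1.
  8 = 1*7 + 1, so a_4 = 1.
  7 = 7*1 + 0, so a_5 = 7.
so x = [2; 1, 1, 1, 1, 7].
Convergents (p_i = a_i*p_{i-1} + p_{i-2}, q_i = a_i*q_{i-1} + q_{i-2} with p_{-2}=0, p_{-1}=1, q_{-2}=1, q_{-1}=0), until the denominator exceeds 16:
  i=0: a_0=2, p_0 = 2*1 + 0 = 2, q_0 = 2*0 + 1 = 1.
  i=1: a_1=1, p_1 = 1*2 + 1 = 3, q_1 = 1*1 + 0 = 1.
  i=2: a_2=1, p_2 = 1*3 + 2 = 5, q_2 = 1*1 + 1 = 2.
  i=3: a_3=1, p_3 = 1*5 + 3 = 8, q_3 = 1*2 + 1 = 3.
  i=4: a_4=1, p_4 = 1*8 + 5 = 13, q_4 = 1*3 + 2 = 5.
  i=5: a_5=7, p_5 = 7*13 + 8 = 99, q_5 = 7*5 + 3 = 38.
q_5 = 38 > 16, so the last convergent with denominator <= 16 is p_4/q_4 = 13/5.
The closest fraction with denominator <= 16 is either p_4/q_4 or the intermediate fraction (k*p_4 + p_3)/(k*q_4 + q_3) with the largest k >= 1 whose denominator stays <= 16; these approach x as k grows, and every other convergent or intermediate fraction in range is farther away.
Largest k: floor((16 - q_3)/q_4) = floor((16 - 3)/5) = 2.
That gives (2*13 + 8)/(2*5 + 3) = 34/13.
Compare the errors: |x - 13/5| = |99*5 - 13*38|/(38*5) = 1/190, and |x - 34/13| = |99*13 - 34*38|/(38*13) = 5/494.
Cross-multiplying, 1*494 = 494 < 950 = 5*190, so 1/190 is smaller: the convergent 13/5 is closer to x than 34/13.

13/5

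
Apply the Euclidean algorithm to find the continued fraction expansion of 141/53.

[2; 1, 1, 1, 17]

Run the Euclidean algorithm on 141 and 53; the successive quotients are the partial quotients a_0, a_1, ... (each step inverts the fractional part left over by the previous one):
  141 = 2*53 + 35, so a_0 = 2.
  53 = 1*35 + 18, so a_1 = 1.
  35 = 1*18 + 17, so a_2 = 1.
  18 = 1*17 + 1, so a_3 = 1.
  17 = 17*1 + 0, so a_4 = 17.
The remainder reaches 0 after 5 divisions, so the expansion has 5 partial quotients, read off in order.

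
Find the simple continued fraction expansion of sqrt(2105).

Write x_i = (sqrt(2105) + m_i)/d_i with (m_0, d_0) = (0, 1). a_0 = floor(sqrt(2105)) = 45, since 45^2 = 2025 <= 2105 < 2116 = 46^2.
Iterate m_{i+1} = d_i*a_i - m_i, d_{i+1} = (2105 - m_{i+1}^2)/d_i, a_{i+1} = floor((a_0 + m_{i+1})/d_{i+1}):
  m_1 = 1*45 - 0 = 45, d_1 = (2105 - 45^2)/1 = 80/1 = 80, a_1 = floor((45 + 45)/80) = 1.
  m_2 = 80*1 - 45 = 35, d_2 = (2105 - 35^2)/80 = 880/80 = 11, a_2 = floor((45 + 35)/11) = 7.
  m_3 = 11*7 - 35 = 42, d_3 = (2105 - 42^2)/11 = 341/11 = 31, a_3 = floor((45 + 42)/31) = 2.
  m_4 = 31*2 - 42 = 20, d_4 = (2105 - 20^2)/31 = 1705/31 = 55, a_4 = floor((45 + 20)/55) = 1.
  m_5 = 55*1 - 20 = 35, d_5 = (2105 - 35^2)/55 = 880/55 = 16, a_5 = floor((45 + 35)/16) = 5.
  m_6 = 16*5 - 35 = 45, d_6 = (2105 - 45^2)/16 = 80/16 = 5, a_6 = floor((45 + 45)/5) = 18.
  m_7 = 5*18 - 45 = 45, d_7 = (2105 - 45^2)/5 = 80/5 = 16, a_7 = floor((45 + 45)/16) = 5.
  m_8 = 16*5 - 45 = 35, d_8 = (2105 - 35^2)/16 = 880/16 = 55, a_8 = floor((45 + 35)/55) = 1.
  m_9 = 55*1 - 35 = 20, d_9 = (2105 - 20^2)/55 = 1705/55 = 31, a_9 = floor((45 + 20)/31) = 2.
  m_10 = 31*2 - 20 = 42, d_10 = (2105 - 42^2)/31 = 341/31 = 11, a_10 = floor((45 + 42)/11) = 7.
  m_11 = 11*7 - 42 = 35, d_11 = (2105 - 35^2)/11 = 880/11 = 80, a_11 = floor((45 + 35)/80) = 1.
  m_12 = 80*1 - 35 = 45, d_12 = (2105 - 45^2)/80 = 80/80 = 1, a_12 = floor((45 + 45)/1) = 90.
  m_13 = 1*90 - 45 = 45, d_13 = (2105 - 45^2)/1 = 80/1 = 80: (m_13, d_13) = (m_1, d_1) = (45, 80), so from here the quotients repeat a_1, ..., a_12; the period length is 12.
Hence the expansion of sqrt(2105) is a_0 = 45 followed by the repeating block 1, 7, 2, 1, 5, 18, 5, 1, 2, 7, 1, 90 (period 12).

[45; (1, 7, 2, 1, 5, 18, 5, 1, 2, 7, 1, 90)]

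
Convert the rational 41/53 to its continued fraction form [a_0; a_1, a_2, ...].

Run the Euclidean algorithm on 41 and 53; the successive quotients are the partial quotients a_0, a_1, ... (each step inverts the fractional part left over by the previous one):
  41 = 0*53 + 41, so a_0 = 0.
  53 = 1*41 + 12, so a_1 = 1.
  41 = 3*12 + 5, so a_2 = 3.
  12 = 2*5 + 2, so a_3 = 2.
  5 = 2*2 + 1, so a_4 = 2.
  2 = 2*1 + 0, so a_5 = 2.
The remainder reaches 0 after 6 divisions, so the expansion has 6 partial quotients, read off in order.

[0; 1, 3, 2, 2, 2]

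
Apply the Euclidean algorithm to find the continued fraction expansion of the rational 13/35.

Run the Euclidean algorithm on 13 and 35; the successive quotients are the partial quotients a_0, a_1, ... (each step inverts the fractional part left over by the previous one):
  13 = 0*35 + 13, so a_0 = 0.
  35 = 2*13 + 9, so a_1 = 2.
  13 = 1*9 + 4, so a_2 = 1.
  9 = 2*4 + 1, so a_3 = 2.
  4 = 4*1 + 0, so a_4 = 4.
The remainder reaches 0 after 5 divisions, so the expansion has 5 partial quotients, read off in order.

[0; 2, 1, 2, 4]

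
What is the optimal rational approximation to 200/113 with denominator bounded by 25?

Expand x = 200/113 as a continued fraction with the Euclidean algorithm:
  200 = 1*113 + 87, so a_0 = 1.
  113 = 1*87 + 26, so a_1 = 1.
  87 = 3*26 + 9, so a_2 = 3.
  26 = 2*9 + 8, so a_3 = 2.
  9 = 1*8 + 1, so a_4 = 1.
  8 = 8*1 + 0, so a_5 = 8.
so x = [1; 1, 3, 2, 1, 8].
Convergents (p_i = a_i*p_{i-1} + p_{i-2}, q_i = a_i*q_{i-1} + q_{i-2} with p_{-2}=0, p_{-1}=1, q_{-2}=1, q_{-1}=0), until the denominator exceeds 25:
  i=0: a_0=1, p_0 = 1*1 + 0 = 1, q_0 = 1*0 + 1 = 1.
  i=1: a_1=1, p_1 = 1*1 + 1 = 2, q_1 = 1*1 + 0 = 1.
  i=2: a_2=3, p_2 = 3*2 + 1 = 7, q_2 = 3*1 + 1 = 4.
  i=3: a_3=2, p_3 = 2*7 + 2 = 16, q_3 = 2*4 + 1 = 9.
  i=4: a_4=1, p_4 = 1*16 + 7 = 23, q_4 = 1*9 + 4 = 13.
  i=5: a_5=8, p_5 = 8*23 + 16 = 200, q_5 = 8*13 + 9 = 113.
q_5 = 113 > 25, so the last convergent with denominator <= 25 is p_4/q_4 = 23/13.
The closest fraction with denominator <= 25 is either p_4/q_4 or the intermediate fraction (k*p_4 + p_3)/(k*q_4 + q_3) with the largest k >= 1 whose denominator stays <= 25; these approach x as k grows, and every other convergent or intermediate fraction in range is farther away.
Largest k: floor((25 - q_3)/q_4) = floor((25 - 9)/13) = 1.
That gives (1*23 + 16)/(1*13 + 9) = 39/22.
Compare the errors: |x - 23/13| = |200*13 - 23*113|/(113*13) = 1/1469, and |x - 39/22| = |200*22 - 39*113|/(113*22) = 7/2486.
Cross-multiplying, 1*2486 = 2486 < 10283 = 7*1469, so 1/1469 is smaller: the convergent 23/13 is closer to x than 39/22.

23/13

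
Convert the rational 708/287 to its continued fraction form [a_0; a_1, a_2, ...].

[2; 2, 7, 19]

Run the Euclidean algorithm on 708 and 287; the successive quotients are the partial quotients a_0, a_1, ... (each step inverts the fractional part left over by the previous one):
  708 = 2*287 + 134, so a_0 = 2.
  287 = 2*134 + 19, so a_1 = 2.
  134 = 7*19 + 1, so a_2 = 7.
  19 = 19*1 + 0, so a_3 = 19.
The remainder reaches 0 after 4 divisions, so the expansion has 4 partial quotients, read off in order.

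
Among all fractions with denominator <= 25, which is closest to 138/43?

Expand x = 138/43 as a continued fraction with the Euclidean algorithm:
  138 = 3*43 + 9, so a_0 = 3.
  43 = 4*9 + 7, so a_1 = 4.
  9 = 1*7 + 2, so a_2 = 1.
  7 = 3*2 + 1, so a_3 = 3.
  2 = 2*1 + 0, so a_4 = 2.
so x = [3; 4, 1, 3, 2].
Convergents (p_i = a_i*p_{i-1} + p_{i-2}, q_i = a_i*q_{i-1} + q_{i-2} with p_{-2}=0, p_{-1}=1, q_{-2}=1, q_{-1}=0), until the denominator exceeds 25:
  i=0: a_0=3, p_0 = 3*1 + 0 = 3, q_0 = 3*0 + 1 = 1.
  i=1: a_1=4, p_1 = 4*3 + 1 = 13, q_1 = 4*1 + 0 = 4.
  i=2: a_2=1, p_2 = 1*13 + 3 = 16, q_2 = 1*4 + 1 = 5.
  i=3: a_3=3, p_3 = 3*16 + 13 = 61, q_3 = 3*5 + 4 = 19.
  i=4: a_4=2, p_4 = 2*61 + 16 = 138, q_4 = 2*19 + 5 = 43.
q_4 = 43 > 25, so the last convergent with denominator <= 25 is p_3/q_3 = 61/19.
The closest fraction with denominator <= 25 is either p_3/q_3 or the intermediate fraction (k*p_3 + p_2)/(k*q_3 + q_2) with the largest k >= 1 whose denominator stays <= 25; these approach x as k grows, and every other convergent or intermediate fraction in range is farther away.
Largest k: floor((25 - q_2)/q_3) = floor((25 - 5)/19) = 1.
That gives (1*61 + 16)/(1*19 + 5) = 77/24.
Compare the errors: |x - 61/19| = |138*19 - 61*43|/(43*19) = 1/817, and |x - 77/24| = |138*24 - 77*43|/(43*24) = 1/1032.
Cross-multiplying, 1*817 = 817 < 1032 = 1*1032, so 1/1032 is smaller: the intermediate fraction 77/24 is closer to x than 61/19.

77/24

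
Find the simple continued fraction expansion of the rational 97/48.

[2; 48]

Run the Euclidean algorithm on 97 and 48; the successive quotients are the partial quotients a_0, a_1, ... (each step inverts the fractional part left over by the previous one):
  97 = 2*48 + 1, so a_0 = 2.
  48 = 48*1 + 0, so a_1 = 48.
The remainder reaches 0 after 2 divisions, so the expansion has 2 partial quotients, read off in order.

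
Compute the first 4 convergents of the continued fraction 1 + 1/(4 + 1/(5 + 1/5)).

Using the convergent recurrence p_i = a_i*p_{i-1} + p_{i-2}, q_i = a_i*q_{i-1} + q_{i-2} with p_{-2}=0, p_{-1}=1, q_{-2}=1, q_{-1}=0:
  i=0: a_0=1, p_0 = 1*1 + 0 = 1, q_0 = 1*0 + 1 = 1.
  i=1: a_1=4, p_1 = 4*1 + 1 = 5, q_1 = 4*1 + 0 = 4.
  i=2: a_2=5, p_2 = 5*5 + 1 = 26, q_2 = 5*4 + 1 = 21.
  i=3: a_3=5, p_3 = 5*26 + 5 = 135, q_3 = 5*21 + 4 = 109.

1/1, 5/4, 26/21, 135/109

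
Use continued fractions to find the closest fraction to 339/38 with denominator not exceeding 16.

116/13

Expand x = 339/38 as a continued fraction with the Euclidean algorithm:
  339 = 8*38 + 35, so a_0 = 8.
  38 = 1*35 + 3, so a_1 = 1.
  35 = 11*3 + 2, so a_2 = 11.
  3 = 1*2 + 1, so a_3 = 1.
  2 = 2*1 + 0, so a_4 = 2.
so x = [8; 1, 11, 1, 2].
Convergents (p_i = a_i*p_{i-1} + p_{i-2}, q_i = a_i*q_{i-1} + q_{i-2} with p_{-2}=0, p_{-1}=1, q_{-2}=1, q_{-1}=0), until the denominator exceeds 16:
  i=0: a_0=8, p_0 = 8*1 + 0 = 8, q_0 = 8*0 + 1 = 1.
  i=1: a_1=1, p_1 = 1*8 + 1 = 9, q_1 = 1*1 + 0 = 1.
  i=2: a_2=11, p_2 = 11*9 + 8 = 107, q_2 = 11*1 + 1 = 12.
  i=3: a_3=1, p_3 = 1*107 + 9 = 116, q_3 = 1*12 + 1 = 13.
  i=4: a_4=2, p_4 = 2*116 + 107 = 339, q_4 = 2*13 + 12 = 38.
q_4 = 38 > 16, so the last convergent with denominator <= 16 is p_3/q_3 = 116/13.
The closest fraction with denominator <= 16 is either p_3/q_3 or the intermediate fraction (k*p_3 + p_2)/(k*q_3 + q_2) with the largest k >= 1 whose denominator stays <= 16; these approach x as k grows, and every other convergent or intermediate fraction in range is farther away.
Largest k: floor((16 - q_2)/q_3) = floor((16 - 12)/13) = 0.
Since k = 0, no intermediate fraction beyond p_3/q_3 has denominator <= 16, so the convergent 116/13 is the closest (its error is |339*13 - 116*38|/(38*13) = 1/494).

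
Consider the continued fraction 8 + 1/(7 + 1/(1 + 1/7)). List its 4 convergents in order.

Using the convergent recurrence p_i = a_i*p_{i-1} + p_{i-2}, q_i = a_i*q_{i-1} + q_{i-2} with p_{-2}=0, p_{-1}=1, q_{-2}=1, q_{-1}=0:
  i=0: a_0=8, p_0 = 8*1 + 0 = 8, q_0 = 8*0 + 1 = 1.
  i=1: a_1=7, p_1 = 7*8 + 1 = 57, q_1 = 7*1 + 0 = 7.
  i=2: a_2=1, p_2 = 1*57 + 8 = 65, q_2 = 1*7 + 1 = 8.
  i=3: a_3=7, p_3 = 7*65 + 57 = 512, q_3 = 7*8 + 7 = 63.

8/1, 57/7, 65/8, 512/63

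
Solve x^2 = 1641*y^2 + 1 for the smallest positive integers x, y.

First expand sqrt(1641) as a continued fraction. With x_i = (sqrt(1641) + m_i)/d_i and (m_0, d_0) = (0, 1): a_0 = floor(sqrt(1641)) = 40, since 40^2 = 1600 <= 1641 < 1681 = 41^2.
Iterate m_{i+1} = d_i*a_i - m_i, d_{i+1} = (1641 - m_{i+1}^2)/d_i, a_{i+1} = floor((a_0 + m_{i+1})/d_{i+1}):
  m_1 = 1*40 - 0 = 40, d_1 = (1641 - 40^2)/1 = 41/1 = 41, a_1 = floor((40 + 40)/41) = 1.
  m_2 = 41*1 - 40 = 1, d_2 = (1641 - 1^2)/41 = 1640/41 = 40, a_2 = floor((40 + 1)/40) = 1.
  m_3 = 40*1 - 1 = 39, d_3 = (1641 - 39^2)/40 = 120/40 = 3, a_3 = floor((40 + 39)/3) = 26.
  m_4 = 3*26 - 39 = 39, d_4 = (1641 - 39^2)/3 = 120/3 = 40, a_4 = floor((40 + 39)/40) = 1.
  m_5 = 40*1 - 39 = 1, d_5 = (1641 - 1^2)/40 = 1640/40 = 41, a_5 = floor((40 + 1)/41) = 1.
  m_6 = 41*1 - 1 = 40, d_6 = (1641 - 40^2)/41 = 41/41 = 1, a_6 = floor((40 + 40)/1) = 80.
  m_7 = 1*80 - 40 = 40, d_7 = (1641 - 40^2)/1 = 41/1 = 41: (m_7, d_7) = (m_1, d_1) = (40, 41), so from here the quotients repeat a_1, ..., a_6; the period length is 6.
So sqrt(1641) = [40; (1, 1, 26, 1, 1, 80)] with period length k = 6.
k is even, so the fundamental solution of x^2 - 1641y^2 = 1 is (p_{k-1}, q_{k-1}) = (p_5, q_5); compute convergents through index 5.
Convergents (p_i = a_i*p_{i-1} + p_{i-2}, q_i = a_i*q_{i-1} + q_{i-2} with p_{-2}=0, p_{-1}=1, q_{-2}=1, q_{-1}=0):
  i=0: a_0=40, p_0 = 40*1 + 0 = 40, q_0 = 40*0 + 1 = 1.
  i=1: a_1=1, p_1 = 1*40 + 1 = 41, q_1 = 1*1 + 0 = 1.
  i=2: a_2=1, p_2 = 1*41 + 40 = 81, q_2 = 1*1 + 1 = 2.
  i=3: a_3=26, p_3 = 26*81 + 41 = 2147, q_3 = 26*2 + 1 = 53.
  i=4: a_4=1, p_4 = 1*2147 + 81 = 2228, q_4 = 1*53 + 2 = 55.
  i=5: a_5=1, p_5 = 1*2228 + 2147 = 4375, q_5 = 1*55 + 53 = 108.
Check: 4375^2 - 1641*108^2 = 19140625 - 19140624 = 1, so (x, y) = (4375, 108) solves the equation, and by the theorem it is the least positive solution.

(x, y) = (4375, 108)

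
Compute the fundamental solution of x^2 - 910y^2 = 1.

(x, y) = (181, 6)

First expand sqrt(910) as a continued fraction. With x_i = (sqrt(910) + m_i)/d_i and (m_0, d_0) = (0, 1): a_0 = floor(sqrt(910)) = 30, since 30^2 = 900 <= 910 < 961 = 31^2.
Iterate m_{i+1} = d_i*a_i - m_i, d_{i+1} = (910 - m_{i+1}^2)/d_i, a_{i+1} = floor((a_0 + m_{i+1})/d_{i+1}):
  m_1 = 1*30 - 0 = 30, d_1 = (910 - 30^2)/1 = 10/1 = 10, a_1 = floor((30 + 30)/10) = 6.
  m_2 = 10*6 - 30 = 30, d_2 = (910 - 30^2)/10 = 10/10 = 1, a_2 = floor((30 + 30)/1) = 60.
  m_3 = 1*60 - 30 = 30, d_3 = (910 - 30^2)/1 = 10/1 = 10: (m_3, d_3) = (m_1, d_1) = (30, 10), so from here the quotients repeat a_1, a_2; the period length is 2.
So sqrt(910) = [30; (6, 60)] with period length k = 2.
k is even, so the fundamental solution of x^2 - 910y^2 = 1 is (p_{k-1}, q_{k-1}) = (p_1, q_1); compute convergents through index 1.
Convergents (p_i = a_i*p_{i-1} + p_{i-2}, q_i = a_i*q_{i-1} + q_{i-2} with p_{-2}=0, p_{-1}=1, q_{-2}=1, q_{-1}=0):
  i=0: a_0=30, p_0 = 30*1 + 0 = 30, q_0 = 30*0 + 1 = 1.
  i=1: a_1=6, p_1 = 6*30 + 1 = 181, q_1 = 6*1 + 0 = 6.
Check: 181^2 - 910*6^2 = 32761 - 32760 = 1, so (x, y) = (181, 6) solves the equation, and by the theorem it is the least positive solution.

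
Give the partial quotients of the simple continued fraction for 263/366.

Run the Euclidean algorithm on 263 and 366; the successive quotients are the partial quotients a_0, a_1, ... (each step inverts the fractional part left over by the previous one):
  263 = 0*366 + 263, so a_0 = 0.
  366 = 1*263 + 103, so a_1 = 1.
  263 = 2*103 + 57, so a_2 = 2.
  103 = 1*57 + 46, so a_3 = 1.
  57 = 1*46 + 11, so a_4 = 1.
  46 = 4*11 + 2, so a_5 = 4.
  11 = 5*2 + 1, so a_6 = 5.
  2 = 2*1 + 0, so a_7 = 2.
The remainder reaches 0 after 8 divisions, so the expansion has 8 partial quotients, read off in order.

[0; 1, 2, 1, 1, 4, 5, 2]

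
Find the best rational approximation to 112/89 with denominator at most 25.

29/23

Expand x = 112/89 as a continued fraction with the Euclidean algorithm:
  112 = 1*89 + 23, so a_0 = 1.
  89 = 3*23 + 20, so a_1 = 3.
  23 = 1*20 + 3, so a_2 = 1.
  20 = 6*3 + 2, so a_3 = 6.
  3 = 1*2 + 1, so a_4 = 1.
  2 = 2*1 + 0, so a_5 = 2.
so x = [1; 3, 1, 6, 1, 2].
Convergents (p_i = a_i*p_{i-1} + p_{i-2}, q_i = a_i*q_{i-1} + q_{i-2} with p_{-2}=0, p_{-1}=1, q_{-2}=1, q_{-1}=0), until the denominator exceeds 25:
  i=0: a_0=1, p_0 = 1*1 + 0 = 1, q_0 = 1*0 + 1 = 1.
  i=1: a_1=3, p_1 = 3*1 + 1 = 4, q_1 = 3*1 + 0 = 3.
  i=2: a_2=1, p_2 = 1*4 + 1 = 5, q_2 = 1*3 + 1 = 4.
  i=3: a_3=6, p_3 = 6*5 + 4 = 34, q_3 = 6*4 + 3 = 27.
q_3 = 27 > 25, so the last convergent with denominator <= 25 is p_2/q_2 = 5/4.
The closest fraction with denominator <= 25 is either p_2/q_2 or the intermediate fraction (k*p_2 + p_1)/(k*q_2 + q_1) with the largest k >= 1 whose denominator stays <= 25; these approach x as k grows, and every other convergent or intermediate fraction in range is farther away.
Largest k: floor((25 - q_1)/q_2) = floor((25 - 3)/4) = 5.
That gives (5*5 + 4)/(5*4 + 3) = 29/23.
Compare the errors: |x - 5/4| = |112*4 - 5*89|/(89*4) = 3/356, and |x - 29/23| = |112*23 - 29*89|/(89*23) = 5/2047.
Cross-multiplying, 5*356 = 1780 < 6141 = 3*2047, so 5/2047 is smaller: the intermediate fraction 29/23 is closer to x than 5/4.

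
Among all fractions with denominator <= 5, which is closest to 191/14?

Expand x = 191/14 as a continued fraction with the Euclidean algorithm:
  191 = 13*14 + 9, so a_0 = 13.
  14 = 1*9 + 5, so a_1 = 1.
  9 = 1*5 + 4, so a_2 = 1.
  5 = 1*4 + 1, so a_3 = 1.
  4 = 4*1 + 0, so a_4 = 4.
so x = [13; 1, 1, 1, 4].
Convergents (p_i = a_i*p_{i-1} + p_{i-2}, q_i = a_i*q_{i-1} + q_{i-2} with p_{-2}=0, p_{-1}=1, q_{-2}=1, q_{-1}=0), until the denominator exceeds 5:
  i=0: a_0=13, p_0 = 13*1 + 0 = 13, q_0 = 13*0 + 1 = 1.
  i=1: a_1=1, p_1 = 1*13 + 1 = 14, q_1 = 1*1 + 0 = 1.
  i=2: a_2=1, p_2 = 1*14 + 13 = 27, q_2 = 1*1 + 1 = 2.
  i=3: a_3=1, p_3 = 1*27 + 14 = 41, q_3 = 1*2 + 1 = 3.
  i=4: a_4=4, p_4 = 4*41 + 27 = 191, q_4 = 4*3 + 2 = 14.
q_4 = 14 > 5, so the last convergent with denominator <= 5 is p_3/q_3 = 41/3.
The closest fraction with denominator <= 5 is either p_3/q_3 or the intermediate fraction (k*p_3 + p_2)/(k*q_3 + q_2) with the largest k >= 1 whose denominator stays <= 5; these approach x as k grows, and every other convergent or intermediate fraction in range is farther away.
Largest k: floor((5 - q_2)/q_3) = floor((5 - 2)/3) = 1.
That gives (1*41 + 27)/(1*3 + 2) = 68/5.
Compare the errors: |x - 41/3| = |191*3 - 41*14|/(14*3) = 1/42, and |x - 68/5| = |191*5 - 68*14|/(14*5) = 3/70.
Cross-multiplying, 1*70 = 70 < 126 = 3*42, so 1/42 is smaller: the convergent 41/3 is closer to x than 68/5.

41/3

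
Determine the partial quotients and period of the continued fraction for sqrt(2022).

[44; (1, 28, 1, 88)]

Write x_i = (sqrt(2022) + m_i)/d_i with (m_0, d_0) = (0, 1). a_0 = floor(sqrt(2022)) = 44, since 44^2 = 1936 <= 2022 < 2025 = 45^2.
Iterate m_{i+1} = d_i*a_i - m_i, d_{i+1} = (2022 - m_{i+1}^2)/d_i, a_{i+1} = floor((a_0 + m_{i+1})/d_{i+1}):
  m_1 = 1*44 - 0 = 44, d_1 = (2022 - 44^2)/1 = 86/1 = 86, a_1 = floor((44 + 44)/86) = 1.
  m_2 = 86*1 - 44 = 42, d_2 = (2022 - 42^2)/86 = 258/86 = 3, a_2 = floor((44 + 42)/3) = 28.
  m_3 = 3*28 - 42 = 42, d_3 = (2022 - 42^2)/3 = 258/3 = 86, a_3 = floor((44 + 42)/86) = 1.
  m_4 = 86*1 - 42 = 44, d_4 = (2022 - 44^2)/86 = 86/86 = 1, a_4 = floor((44 + 44)/1) = 88.
  m_5 = 1*88 - 44 = 44, d_5 = (2022 - 44^2)/1 = 86/1 = 86: (m_5, d_5) = (m_1, d_1) = (44, 86), so from here the quotients repeat a_1, ..., a_4; the period length is 4.
Hence the expansion of sqrt(2022) is a_0 = 44 followed by the repeating block 1, 28, 1, 88 (period 4).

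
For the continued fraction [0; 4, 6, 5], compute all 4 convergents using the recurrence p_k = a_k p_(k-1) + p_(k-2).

Using the convergent recurrence p_i = a_i*p_{i-1} + p_{i-2}, q_i = a_i*q_{i-1} + q_{i-2} with p_{-2}=0, p_{-1}=1, q_{-2}=1, q_{-1}=0:
  i=0: a_0=0, p_0 = 0*1 + 0 = 0, q_0 = 0*0 + 1 = 1.
  i=1: a_1=4, p_1 = 4*0 + 1 = 1, q_1 = 4*1 + 0 = 4.
  i=2: a_2=6, p_2 = 6*1 + 0 = 6, q_2 = 6*4 + 1 = 25.
  i=3: a_3=5, p_3 = 5*6 + 1 = 31, q_3 = 5*25 + 4 = 129.

0/1, 1/4, 6/25, 31/129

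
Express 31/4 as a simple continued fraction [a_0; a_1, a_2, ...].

Run the Euclidean algorithm on 31 and 4; the successive quotients are the partial quotients a_0, a_1, ... (each step inverts the fractional part left over by the previous one):
  31 = 7*4 + 3, so a_0 = 7.
  4 = 1*3 + 1, so a_1 = 1.
  3 = 3*1 + 0, so a_2 = 3.
The remainder reaches 0 after 3 divisions, so the expansion has 3 partial quotients, read off in order.

[7; 1, 3]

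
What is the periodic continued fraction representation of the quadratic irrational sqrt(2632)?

Write x_i = (sqrt(2632) + m_i)/d_i with (m_0, d_0) = (0, 1). a_0 = floor(sqrt(2632)) = 51, since 51^2 = 2601 <= 2632 < 2704 = 52^2.
Iterate m_{i+1} = d_i*a_i - m_i, d_{i+1} = (2632 - m_{i+1}^2)/d_i, a_{i+1} = floor((a_0 + m_{i+1})/d_{i+1}):
  m_1 = 1*51 - 0 = 51, d_1 = (2632 - 51^2)/1 = 31/1 = 31, a_1 = floor((51 + 51)/31) = 3.
  m_2 = 31*3 - 51 = 42, d_2 = (2632 - 42^2)/31 = 868/31 = 28, a_2 = floor((51 + 42)/28) = 3.
  m_3 = 28*3 - 42 = 42, d_3 = (2632 - 42^2)/28 = 868/28 = 31, a_3 = floor((51 + 42)/31) = 3.
  m_4 = 31*3 - 42 = 51, d_4 = (2632 - 51^2)/31 = 31/31 = 1, a_4 = floor((51 + 51)/1) = 102.
  m_5 = 1*102 - 51 = 51, d_5 = (2632 - 51^2)/1 = 31/1 = 31: (m_5, d_5) = (m_1, d_1) = (51, 31), so from here the quotients repeat a_1, ..., a_4; the period length is 4.
Hence the expansion of sqrt(2632) is a_0 = 51 followed by the repeating block 3, 3, 3, 102 (period 4).

[51; (3, 3, 3, 102)]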